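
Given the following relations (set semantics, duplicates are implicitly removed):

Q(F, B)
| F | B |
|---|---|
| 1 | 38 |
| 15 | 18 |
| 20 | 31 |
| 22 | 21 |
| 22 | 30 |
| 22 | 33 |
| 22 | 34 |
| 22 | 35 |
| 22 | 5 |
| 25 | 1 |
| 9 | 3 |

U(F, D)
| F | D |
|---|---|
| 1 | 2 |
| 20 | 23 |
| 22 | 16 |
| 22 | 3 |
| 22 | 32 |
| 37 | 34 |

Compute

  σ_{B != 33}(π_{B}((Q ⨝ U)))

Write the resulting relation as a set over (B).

{21, 30, 31, 34, 35, 38, 5}

Joining Q and U on F yields {(1, 38, 2), (20, 31, 23), (22, 21, 16), (22, 21, 3), (22, 21, 32), (22, 30, 16), (22, 30, 3), (22, 30, 32), (22, 33, 16), (22, 33, 3), (22, 33, 32), (22, 34, 16), (22, 34, 3), (22, 34, 32), (22, 35, 16), (22, 35, 3), (22, 35, 32), (22, 5, 16), (22, 5, 3), (22, 5, 32)}.
Keep only column(s) B (12 duplicate(s) eliminated): {21, 30, 31, 33, 34, 35, 38, 5}
Apply σ_{B != 33}; surviving tuples: {21, 30, 31, 34, 35, 38, 5}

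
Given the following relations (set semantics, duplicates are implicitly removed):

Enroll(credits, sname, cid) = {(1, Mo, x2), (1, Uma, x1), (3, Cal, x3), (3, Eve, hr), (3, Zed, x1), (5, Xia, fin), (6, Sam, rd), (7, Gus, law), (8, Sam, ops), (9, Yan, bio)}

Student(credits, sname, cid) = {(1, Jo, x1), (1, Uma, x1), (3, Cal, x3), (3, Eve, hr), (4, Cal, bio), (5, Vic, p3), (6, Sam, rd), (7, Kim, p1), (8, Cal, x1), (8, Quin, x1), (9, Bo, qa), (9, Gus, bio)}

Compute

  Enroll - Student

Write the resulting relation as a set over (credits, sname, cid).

{(1, Mo, x2), (3, Zed, x1), (5, Xia, fin), (7, Gus, law), (8, Sam, ops), (9, Yan, bio)}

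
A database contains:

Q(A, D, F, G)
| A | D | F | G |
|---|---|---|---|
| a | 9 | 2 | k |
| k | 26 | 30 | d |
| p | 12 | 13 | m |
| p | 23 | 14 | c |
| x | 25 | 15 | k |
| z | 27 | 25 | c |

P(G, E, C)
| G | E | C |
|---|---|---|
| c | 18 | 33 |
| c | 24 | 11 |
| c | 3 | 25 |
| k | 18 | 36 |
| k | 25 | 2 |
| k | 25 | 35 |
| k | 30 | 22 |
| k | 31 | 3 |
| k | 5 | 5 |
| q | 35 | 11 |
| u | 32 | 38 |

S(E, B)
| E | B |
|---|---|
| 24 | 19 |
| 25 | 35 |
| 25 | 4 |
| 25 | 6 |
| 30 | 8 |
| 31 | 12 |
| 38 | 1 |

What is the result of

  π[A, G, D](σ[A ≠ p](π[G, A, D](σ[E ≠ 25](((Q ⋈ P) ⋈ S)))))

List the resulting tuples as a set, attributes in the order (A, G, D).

{(a, k, 9), (x, k, 25), (z, c, 27)}

Q ⋈ P (natural join on G): {(a, 9, 2, k, 18, 36), (a, 9, 2, k, 25, 2), (a, 9, 2, k, 25, 35), (a, 9, 2, k, 30, 22), (a, 9, 2, k, 31, 3), (a, 9, 2, k, 5, 5), (p, 23, 14, c, 18, 33), (p, 23, 14, c, 24, 11), (p, 23, 14, c, 3, 25), (x, 25, 15, k, 18, 36), (x, 25, 15, k, 25, 2), (x, 25, 15, k, 25, 35), (x, 25, 15, k, 30, 22), (x, 25, 15, k, 31, 3), (x, 25, 15, k, 5, 5), (z, 27, 25, c, 18, 33), (z, 27, 25, c, 24, 11), (z, 27, 25, c, 3, 25)}
(Q ⋈ P) ⋈ S (natural join on E): {(a, 9, 2, k, 25, 2, 35), (a, 9, 2, k, 25, 2, 4), (a, 9, 2, k, 25, 2, 6), (a, 9, 2, k, 25, 35, 35), (a, 9, 2, k, 25, 35, 4), (a, 9, 2, k, 25, 35, 6), (a, 9, 2, k, 30, 22, 8), (a, 9, 2, k, 31, 3, 12), (p, 23, 14, c, 24, 11, 19), (x, 25, 15, k, 25, 2, 35), (x, 25, 15, k, 25, 2, 4), (x, 25, 15, k, 25, 2, 6), (x, 25, 15, k, 25, 35, 35), (x, 25, 15, k, 25, 35, 4), (x, 25, 15, k, 25, 35, 6), (x, 25, 15, k, 30, 22, 8), (x, 25, 15, k, 31, 3, 12), (z, 27, 25, c, 24, 11, 19)}
Apply σ_{E ≠ 25}; surviving tuples: {(a, 9, 2, k, 30, 22, 8), (a, 9, 2, k, 31, 3, 12), (p, 23, 14, c, 24, 11, 19), (x, 25, 15, k, 30, 22, 8), (x, 25, 15, k, 31, 3, 12), (z, 27, 25, c, 24, 11, 19)}
Keep only column(s) G, A, D (2 duplicate(s) eliminated): {(c, p, 23), (c, z, 27), (k, a, 9), (k, x, 25)}
Apply σ_{A ≠ p}; surviving tuples: {(c, z, 27), (k, a, 9), (k, x, 25)}
Keep only column(s) A, G, D: {(a, k, 9), (x, k, 25), (z, c, 27)}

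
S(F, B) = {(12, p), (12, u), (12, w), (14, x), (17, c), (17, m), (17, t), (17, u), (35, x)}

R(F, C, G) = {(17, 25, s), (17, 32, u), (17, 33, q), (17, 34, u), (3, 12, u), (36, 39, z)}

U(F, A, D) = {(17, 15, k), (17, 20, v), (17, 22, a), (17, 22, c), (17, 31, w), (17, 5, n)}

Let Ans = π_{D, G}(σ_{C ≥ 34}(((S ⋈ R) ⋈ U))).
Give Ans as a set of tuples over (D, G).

{(a, u), (c, u), (k, u), (n, u), (v, u), (w, u)}

Natural join on F: {(17, c, 25, s), (17, c, 32, u), (17, c, 33, q), (17, c, 34, u), (17, m, 25, s), (17, m, 32, u), (17, m, 33, q), (17, m, 34, u), (17, t, 25, s), (17, t, 32, u), (17, t, 33, q), (17, t, 34, u), (17, u, 25, s), (17, u, 32, u), (17, u, 33, q), (17, u, 34, u)}
Natural join on F: {(17, c, 25, s, 15, k), (17, c, 25, s, 20, v), (17, c, 25, s, 22, a), (17, c, 25, s, 22, c), (17, c, 25, s, 31, w), (17, c, 25, s, 5, n), (17, c, 32, u, 15, k), (17, c, 32, u, 20, v), (17, c, 32, u, 22, a), (17, c, 32, u, 22, c), (17, c, 32, u, 31, w), (17, c, 32, u, 5, n), (17, c, 33, q, 15, k), (17, c, 33, q, 20, v), (17, c, 33, q, 22, a), (17, c, 33, q, 22, c), (17, c, 33, q, 31, w), (17, c, 33, q, 5, n), (17, c, 34, u, 15, k), (17, c, 34, u, 20, v), (17, c, 34, u, 22, a), (17, c, 34, u, 22, c), (17, c, 34, u, 31, w), (17, c, 34, u, 5, n), (17, m, 25, s, 15, k), (17, m, 25, s, 20, v), (17, m, 25, s, 22, a), (17, m, 25, s, 22, c), (17, m, 25, s, 31, w), (17, m, 25, s, 5, n), (17, m, 32, u, 15, k), (17, m, 32, u, 20, v), (17, m, 32, u, 22, a), (17, m, 32, u, 22, c), (17, m, 32, u, 31, w), (17, m, 32, u, 5, n), (17, m, 33, q, 15, k), (17, m, 33, q, 20, v), (17, m, 33, q, 22, a), (17, m, 33, q, 22, c), (17, m, 33, q, 31, w), (17, m, 33, q, 5, n), (17, m, 34, u, 15, k), (17, m, 34, u, 20, v), (17, m, 34, u, 22, a), (17, m, 34, u, 22, c), (17, m, 34, u, 31, w), (17, m, 34, u, 5, n), (17, t, 25, s, 15, k), (17, t, 25, s, 20, v), (17, t, 25, s, 22, a), (17, t, 25, s, 22, c), (17, t, 25, s, 31, w), (17, t, 25, s, 5, n), (17, t, 32, u, 15, k), (17, t, 32, u, 20, v), (17, t, 32, u, 22, a), (17, t, 32, u, 22, c), (17, t, 32, u, 31, w), (17, t, 32, u, 5, n), (17, t, 33, q, 15, k), (17, t, 33, q, 20, v), (17, t, 33, q, 22, a), (17, t, 33, q, 22, c), (17, t, 33, q, 31, w), (17, t, 33, q, 5, n), (17, t, 34, u, 15, k), (17, t, 34, u, 20, v), (17, t, 34, u, 22, a), (17, t, 34, u, 22, c), (17, t, 34, u, 31, w), (17, t, 34, u, 5, n), (17, u, 25, s, 15, k), (17, u, 25, s, 20, v), (17, u, 25, s, 22, a), (17, u, 25, s, 22, c), (17, u, 25, s, 31, w), (17, u, 25, s, 5, n), (17, u, 32, u, 15, k), (17, u, 32, u, 20, v), (17, u, 32, u, 22, a), (17, u, 32, u, 22, c), (17, u, 32, u, 31, w), (17, u, 32, u, 5, n), (17, u, 33, q, 15, k), (17, u, 33, q, 20, v), (17, u, 33, q, 22, a), (17, u, 33, q, 22, c), (17, u, 33, q, 31, w), (17, u, 33, q, 5, n), (17, u, 34, u, 15, k), (17, u, 34, u, 20, v), (17, u, 34, u, 22, a), (17, u, 34, u, 22, c), (17, u, 34, u, 31, w), (17, u, 34, u, 5, n)}
Selection C ≥ 34: {(17, c, 34, u, 15, k), (17, c, 34, u, 20, v), (17, c, 34, u, 22, a), (17, c, 34, u, 22, c), (17, c, 34, u, 31, w), (17, c, 34, u, 5, n), (17, m, 34, u, 15, k), (17, m, 34, u, 20, v), (17, m, 34, u, 22, a), (17, m, 34, u, 22, c), (17, m, 34, u, 31, w), (17, m, 34, u, 5, n), (17, t, 34, u, 15, k), (17, t, 34, u, 20, v), (17, t, 34, u, 22, a), (17, t, 34, u, 22, c), (17, t, 34, u, 31, w), (17, t, 34, u, 5, n), (17, u, 34, u, 15, k), (17, u, 34, u, 20, v), (17, u, 34, u, 22, a), (17, u, 34, u, 22, c), (17, u, 34, u, 31, w), (17, u, 34, u, 5, n)}
π[D, G]: project onto (D, G) (18 duplicate(s) eliminated) → {(a, u), (c, u), (k, u), (n, u), (v, u), (w, u)}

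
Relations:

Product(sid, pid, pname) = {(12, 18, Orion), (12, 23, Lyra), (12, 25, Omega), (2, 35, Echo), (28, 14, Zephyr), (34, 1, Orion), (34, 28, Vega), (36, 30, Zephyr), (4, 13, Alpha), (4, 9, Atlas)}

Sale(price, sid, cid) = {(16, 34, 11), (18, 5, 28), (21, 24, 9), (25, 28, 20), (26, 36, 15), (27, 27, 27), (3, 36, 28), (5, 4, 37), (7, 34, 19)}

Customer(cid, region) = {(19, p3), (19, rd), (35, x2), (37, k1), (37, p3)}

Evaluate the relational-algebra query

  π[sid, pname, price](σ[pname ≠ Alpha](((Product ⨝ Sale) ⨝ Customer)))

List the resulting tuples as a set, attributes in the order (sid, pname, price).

{(34, Orion, 7), (34, Vega, 7), (4, Atlas, 5)}

Product ⋈ Sale (natural join on sid): {(28, 14, Zephyr, 25, 20), (34, 1, Orion, 16, 11), (34, 1, Orion, 7, 19), (34, 28, Vega, 16, 11), (34, 28, Vega, 7, 19), (36, 30, Zephyr, 26, 15), (36, 30, Zephyr, 3, 28), (4, 13, Alpha, 5, 37), (4, 9, Atlas, 5, 37)}
(Product ⨝ Sale) ⋈ Customer (natural join on cid): {(34, 1, Orion, 7, 19, p3), (34, 1, Orion, 7, 19, rd), (34, 28, Vega, 7, 19, p3), (34, 28, Vega, 7, 19, rd), (4, 13, Alpha, 5, 37, k1), (4, 13, Alpha, 5, 37, p3), (4, 9, Atlas, 5, 37, k1), (4, 9, Atlas, 5, 37, p3)}
Filtering on pname ≠ Alpha leaves {(34, 1, Orion, 7, 19, p3), (34, 1, Orion, 7, 19, rd), (34, 28, Vega, 7, 19, p3), (34, 28, Vega, 7, 19, rd), (4, 9, Atlas, 5, 37, k1), (4, 9, Atlas, 5, 37, p3)}.
π_{sid, pname, price} gives {(34, Orion, 7), (34, Vega, 7), (4, Atlas, 5)} (3 duplicate(s) eliminated).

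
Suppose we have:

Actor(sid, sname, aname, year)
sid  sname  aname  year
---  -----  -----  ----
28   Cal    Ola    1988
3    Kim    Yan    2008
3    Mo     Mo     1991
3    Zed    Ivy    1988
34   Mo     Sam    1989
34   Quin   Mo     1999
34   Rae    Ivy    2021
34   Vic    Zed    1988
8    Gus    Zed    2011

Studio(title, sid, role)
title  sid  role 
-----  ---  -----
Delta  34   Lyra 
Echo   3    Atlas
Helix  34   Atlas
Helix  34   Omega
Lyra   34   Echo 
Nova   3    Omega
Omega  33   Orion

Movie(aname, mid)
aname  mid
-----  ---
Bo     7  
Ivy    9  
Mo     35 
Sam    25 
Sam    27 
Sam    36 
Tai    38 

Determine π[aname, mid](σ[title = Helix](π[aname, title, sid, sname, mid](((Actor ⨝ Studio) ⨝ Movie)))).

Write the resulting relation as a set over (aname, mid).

{(Ivy, 9), (Mo, 35), (Sam, 25), (Sam, 27), (Sam, 36)}

Joining Actor and Studio on sid yields {(3, Kim, Yan, 2008, Echo, Atlas), (3, Kim, Yan, 2008, Nova, Omega), (3, Mo, Mo, 1991, Echo, Atlas), (3, Mo, Mo, 1991, Nova, Omega), (3, Zed, Ivy, 1988, Echo, Atlas), (3, Zed, Ivy, 1988, Nova, Omega), (34, Mo, Sam, 1989, Delta, Lyra), (34, Mo, Sam, 1989, Helix, Atlas), (34, Mo, Sam, 1989, Helix, Omega), (34, Mo, Sam, 1989, Lyra, Echo), (34, Quin, Mo, 1999, Delta, Lyra), (34, Quin, Mo, 1999, Helix, Atlas), (34, Quin, Mo, 1999, Helix, Omega), (34, Quin, Mo, 1999, Lyra, Echo), (34, Rae, Ivy, 2021, Delta, Lyra), (34, Rae, Ivy, 2021, Helix, Atlas), (34, Rae, Ivy, 2021, Helix, Omega), (34, Rae, Ivy, 2021, Lyra, Echo), (34, Vic, Zed, 1988, Delta, Lyra), (34, Vic, Zed, 1988, Helix, Atlas), (34, Vic, Zed, 1988, Helix, Omega), (34, Vic, Zed, 1988, Lyra, Echo)}.
Joining (Actor ⨝ Studio) and Movie on aname yields {(3, Mo, Mo, 1991, Echo, Atlas, 35), (3, Mo, Mo, 1991, Nova, Omega, 35), (3, Zed, Ivy, 1988, Echo, Atlas, 9), (3, Zed, Ivy, 1988, Nova, Omega, 9), (34, Mo, Sam, 1989, Delta, Lyra, 25), (34, Mo, Sam, 1989, Delta, Lyra, 27), (34, Mo, Sam, 1989, Delta, Lyra, 36), (34, Mo, Sam, 1989, Helix, Atlas, 25), (34, Mo, Sam, 1989, Helix, Atlas, 27), (34, Mo, Sam, 1989, Helix, Atlas, 36), (34, Mo, Sam, 1989, Helix, Omega, 25), (34, Mo, Sam, 1989, Helix, Omega, 27), (34, Mo, Sam, 1989, Helix, Omega, 36), (34, Mo, Sam, 1989, Lyra, Echo, 25), (34, Mo, Sam, 1989, Lyra, Echo, 27), (34, Mo, Sam, 1989, Lyra, Echo, 36), (34, Quin, Mo, 1999, Delta, Lyra, 35), (34, Quin, Mo, 1999, Helix, Atlas, 35), (34, Quin, Mo, 1999, Helix, Omega, 35), (34, Quin, Mo, 1999, Lyra, Echo, 35), (34, Rae, Ivy, 2021, Delta, Lyra, 9), (34, Rae, Ivy, 2021, Helix, Atlas, 9), (34, Rae, Ivy, 2021, Helix, Omega, 9), (34, Rae, Ivy, 2021, Lyra, Echo, 9)}.
π_{aname, title, sid, sname, mid} gives {(Ivy, Delta, 34, Rae, 9), (Ivy, Echo, 3, Zed, 9), (Ivy, Helix, 34, Rae, 9), (Ivy, Lyra, 34, Rae, 9), (Ivy, Nova, 3, Zed, 9), (Mo, Delta, 34, Quin, 35), (Mo, Echo, 3, Mo, 35), (Mo, Helix, 34, Quin, 35), (Mo, Lyra, 34, Quin, 35), (Mo, Nova, 3, Mo, 35), (Sam, Delta, 34, Mo, 25), (Sam, Delta, 34, Mo, 27), (Sam, Delta, 34, Mo, 36), (Sam, Helix, 34, Mo, 25), (Sam, Helix, 34, Mo, 27), (Sam, Helix, 34, Mo, 36), (Sam, Lyra, 34, Mo, 25), (Sam, Lyra, 34, Mo, 27), (Sam, Lyra, 34, Mo, 36)} (5 duplicate(s) eliminated).
Apply σ_{title = Helix}; surviving tuples: {(Ivy, Helix, 34, Rae, 9), (Mo, Helix, 34, Quin, 35), (Sam, Helix, 34, Mo, 25), (Sam, Helix, 34, Mo, 27), (Sam, Helix, 34, Mo, 36)}
π_{aname, mid} gives {(Ivy, 9), (Mo, 35), (Sam, 25), (Sam, 27), (Sam, 36)}.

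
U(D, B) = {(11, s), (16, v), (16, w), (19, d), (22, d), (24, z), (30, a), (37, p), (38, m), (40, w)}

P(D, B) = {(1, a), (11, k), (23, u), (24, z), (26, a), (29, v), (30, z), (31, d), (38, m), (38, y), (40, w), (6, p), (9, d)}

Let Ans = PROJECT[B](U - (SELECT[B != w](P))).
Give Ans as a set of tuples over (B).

Filtering on B != w leaves {(1, a), (11, k), (23, u), (24, z), (26, a), (29, v), (30, z), (31, d), (38, m), (38, y), (6, p), (9, d)}.
Taking the difference: {(11, s), (16, v), (16, w), (19, d), (22, d), (30, a), (37, p), (40, w)}
Projecting to B (2 duplicate(s) eliminated): {a, d, p, s, v, w}

{a, d, p, s, v, w}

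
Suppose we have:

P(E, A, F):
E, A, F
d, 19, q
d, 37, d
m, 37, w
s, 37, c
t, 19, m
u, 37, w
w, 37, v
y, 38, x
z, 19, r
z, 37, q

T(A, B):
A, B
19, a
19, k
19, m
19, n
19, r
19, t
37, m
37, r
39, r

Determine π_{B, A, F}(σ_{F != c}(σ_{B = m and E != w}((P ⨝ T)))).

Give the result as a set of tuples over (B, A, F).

{(m, 19, m), (m, 19, q), (m, 19, r), (m, 37, d), (m, 37, q), (m, 37, w)}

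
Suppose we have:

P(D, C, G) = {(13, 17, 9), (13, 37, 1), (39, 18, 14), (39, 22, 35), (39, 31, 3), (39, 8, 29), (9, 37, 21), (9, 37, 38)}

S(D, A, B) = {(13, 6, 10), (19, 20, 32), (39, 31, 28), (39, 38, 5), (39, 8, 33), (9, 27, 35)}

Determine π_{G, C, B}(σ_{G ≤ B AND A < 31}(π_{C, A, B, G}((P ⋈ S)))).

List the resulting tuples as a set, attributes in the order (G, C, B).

{(1, 37, 10), (14, 18, 33), (21, 37, 35), (29, 8, 33), (3, 31, 33), (9, 17, 10)}

P ⋈ S (natural join on D): {(13, 17, 9, 6, 10), (13, 37, 1, 6, 10), (39, 18, 14, 31, 28), (39, 18, 14, 38, 5), (39, 18, 14, 8, 33), (39, 22, 35, 31, 28), (39, 22, 35, 38, 5), (39, 22, 35, 8, 33), (39, 31, 3, 31, 28), (39, 31, 3, 38, 5), (39, 31, 3, 8, 33), (39, 8, 29, 31, 28), (39, 8, 29, 38, 5), (39, 8, 29, 8, 33), (9, 37, 21, 27, 35), (9, 37, 38, 27, 35)}
Projecting to C, A, B, G: {(17, 6, 10, 9), (18, 31, 28, 14), (18, 38, 5, 14), (18, 8, 33, 14), (22, 31, 28, 35), (22, 38, 5, 35), (22, 8, 33, 35), (31, 31, 28, 3), (31, 38, 5, 3), (31, 8, 33, 3), (37, 27, 35, 21), (37, 27, 35, 38), (37, 6, 10, 1), (8, 31, 28, 29), (8, 38, 5, 29), (8, 8, 33, 29)}
σ[G ≤ B AND A < 31]: keep tuples satisfying G ≤ B AND A < 31 → {(17, 6, 10, 9), (18, 8, 33, 14), (31, 8, 33, 3), (37, 27, 35, 21), (37, 6, 10, 1), (8, 8, 33, 29)}
Projecting to G, C, B: {(1, 37, 10), (14, 18, 33), (21, 37, 35), (29, 8, 33), (3, 31, 33), (9, 17, 10)}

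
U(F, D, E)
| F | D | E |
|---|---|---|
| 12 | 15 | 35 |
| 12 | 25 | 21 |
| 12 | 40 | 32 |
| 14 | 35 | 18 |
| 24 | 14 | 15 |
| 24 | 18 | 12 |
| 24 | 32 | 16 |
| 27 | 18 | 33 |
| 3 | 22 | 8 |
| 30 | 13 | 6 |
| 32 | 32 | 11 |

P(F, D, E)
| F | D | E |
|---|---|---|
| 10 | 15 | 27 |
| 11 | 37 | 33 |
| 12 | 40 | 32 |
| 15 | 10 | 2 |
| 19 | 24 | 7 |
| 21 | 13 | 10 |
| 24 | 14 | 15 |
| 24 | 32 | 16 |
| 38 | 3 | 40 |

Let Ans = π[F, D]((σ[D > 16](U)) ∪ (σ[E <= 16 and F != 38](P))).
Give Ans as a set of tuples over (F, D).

{(12, 25), (12, 40), (14, 35), (15, 10), (19, 24), (21, 13), (24, 14), (24, 18), (24, 32), (27, 18), (3, 22), (32, 32)}

Filtering on D > 16 leaves {(12, 25, 21), (12, 40, 32), (14, 35, 18), (24, 18, 12), (24, 32, 16), (27, 18, 33), (3, 22, 8), (32, 32, 11)}.
Filtering on E <= 16 and F != 38 leaves {(15, 10, 2), (19, 24, 7), (21, 13, 10), (24, 14, 15), (24, 32, 16)}.
Set union of the two operands is {(12, 25, 21), (12, 40, 32), (14, 35, 18), (15, 10, 2), (19, 24, 7), (21, 13, 10), (24, 14, 15), (24, 18, 12), (24, 32, 16), (27, 18, 33), (3, 22, 8), (32, 32, 11)}.
Projecting to F, D: {(12, 25), (12, 40), (14, 35), (15, 10), (19, 24), (21, 13), (24, 14), (24, 18), (24, 32), (27, 18), (3, 22), (32, 32)}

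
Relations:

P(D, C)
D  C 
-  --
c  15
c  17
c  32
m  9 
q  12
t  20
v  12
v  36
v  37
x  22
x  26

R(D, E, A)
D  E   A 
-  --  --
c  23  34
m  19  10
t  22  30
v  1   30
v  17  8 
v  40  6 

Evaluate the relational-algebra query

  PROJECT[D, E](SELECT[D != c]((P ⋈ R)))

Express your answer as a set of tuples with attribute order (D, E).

Joining P and R on D yields {(c, 15, 23, 34), (c, 17, 23, 34), (c, 32, 23, 34), (m, 9, 19, 10), (t, 20, 22, 30), (v, 12, 1, 30), (v, 12, 17, 8), (v, 12, 40, 6), (v, 36, 1, 30), (v, 36, 17, 8), (v, 36, 40, 6), (v, 37, 1, 30), (v, 37, 17, 8), (v, 37, 40, 6)}.
Selection D != c: {(m, 9, 19, 10), (t, 20, 22, 30), (v, 12, 1, 30), (v, 12, 17, 8), (v, 12, 40, 6), (v, 36, 1, 30), (v, 36, 17, 8), (v, 36, 40, 6), (v, 37, 1, 30), (v, 37, 17, 8), (v, 37, 40, 6)}
Projecting to D, E (6 duplicate(s) eliminated): {(m, 19), (t, 22), (v, 1), (v, 17), (v, 40)}

{(m, 19), (t, 22), (v, 1), (v, 17), (v, 40)}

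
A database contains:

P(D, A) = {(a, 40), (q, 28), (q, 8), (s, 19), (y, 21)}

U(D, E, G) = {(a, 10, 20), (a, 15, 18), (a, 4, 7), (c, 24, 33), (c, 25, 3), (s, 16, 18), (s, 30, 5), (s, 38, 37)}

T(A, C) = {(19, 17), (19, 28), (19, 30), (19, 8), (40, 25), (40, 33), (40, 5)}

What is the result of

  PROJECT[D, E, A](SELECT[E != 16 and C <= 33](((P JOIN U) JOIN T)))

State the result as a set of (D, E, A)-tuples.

P ⋈ U (natural join on D): {(a, 40, 10, 20), (a, 40, 15, 18), (a, 40, 4, 7), (s, 19, 16, 18), (s, 19, 30, 5), (s, 19, 38, 37)}
(P JOIN U) ⋈ T (natural join on A): {(a, 40, 10, 20, 25), (a, 40, 10, 20, 33), (a, 40, 10, 20, 5), (a, 40, 15, 18, 25), (a, 40, 15, 18, 33), (a, 40, 15, 18, 5), (a, 40, 4, 7, 25), (a, 40, 4, 7, 33), (a, 40, 4, 7, 5), (s, 19, 16, 18, 17), (s, 19, 16, 18, 28), (s, 19, 16, 18, 30), (s, 19, 16, 18, 8), (s, 19, 30, 5, 17), (s, 19, 30, 5, 28), (s, 19, 30, 5, 30), (s, 19, 30, 5, 8), (s, 19, 38, 37, 17), (s, 19, 38, 37, 28), (s, 19, 38, 37, 30), (s, 19, 38, 37, 8)}
Filtering on E != 16 and C <= 33 leaves {(a, 40, 10, 20, 25), (a, 40, 10, 20, 33), (a, 40, 10, 20, 5), (a, 40, 15, 18, 25), (a, 40, 15, 18, 33), (a, 40, 15, 18, 5), (a, 40, 4, 7, 25), (a, 40, 4, 7, 33), (a, 40, 4, 7, 5), (s, 19, 30, 5, 17), (s, 19, 30, 5, 28), (s, 19, 30, 5, 30), (s, 19, 30, 5, 8), (s, 19, 38, 37, 17), (s, 19, 38, 37, 28), (s, 19, 38, 37, 30), (s, 19, 38, 37, 8)}.
Projecting to D, E, A (12 duplicate(s) eliminated): {(a, 10, 40), (a, 15, 40), (a, 4, 40), (s, 30, 19), (s, 38, 19)}

{(a, 10, 40), (a, 15, 40), (a, 4, 40), (s, 30, 19), (s, 38, 19)}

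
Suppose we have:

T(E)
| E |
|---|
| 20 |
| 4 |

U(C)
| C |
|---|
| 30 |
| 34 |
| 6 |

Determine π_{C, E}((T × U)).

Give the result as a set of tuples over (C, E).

{(30, 20), (30, 4), (34, 20), (34, 4), (6, 20), (6, 4)}

T × U: Cartesian product, 2·3 = 6 tuples over (E, C).
π[C, E]: project onto (C, E) → {(30, 20), (30, 4), (34, 20), (34, 4), (6, 20), (6, 4)}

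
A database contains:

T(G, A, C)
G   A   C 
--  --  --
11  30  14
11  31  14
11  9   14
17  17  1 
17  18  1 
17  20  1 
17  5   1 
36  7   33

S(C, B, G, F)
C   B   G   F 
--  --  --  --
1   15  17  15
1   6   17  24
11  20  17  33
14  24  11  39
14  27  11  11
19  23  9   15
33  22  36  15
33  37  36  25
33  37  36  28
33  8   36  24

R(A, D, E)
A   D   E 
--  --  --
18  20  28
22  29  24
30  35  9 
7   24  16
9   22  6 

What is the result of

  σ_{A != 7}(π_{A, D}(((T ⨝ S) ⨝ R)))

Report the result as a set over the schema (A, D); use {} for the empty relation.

Natural join on G, C: {(11, 30, 14, 24, 39), (11, 30, 14, 27, 11), (11, 31, 14, 24, 39), (11, 31, 14, 27, 11), (11, 9, 14, 24, 39), (11, 9, 14, 27, 11), (17, 17, 1, 15, 15), (17, 17, 1, 6, 24), (17, 18, 1, 15, 15), (17, 18, 1, 6, 24), (17, 20, 1, 15, 15), (17, 20, 1, 6, 24), (17, 5, 1, 15, 15), (17, 5, 1, 6, 24), (36, 7, 33, 22, 15), (36, 7, 33, 37, 25), (36, 7, 33, 37, 28), (36, 7, 33, 8, 24)}
Natural join on A: {(11, 30, 14, 24, 39, 35, 9), (11, 30, 14, 27, 11, 35, 9), (11, 9, 14, 24, 39, 22, 6), (11, 9, 14, 27, 11, 22, 6), (17, 18, 1, 15, 15, 20, 28), (17, 18, 1, 6, 24, 20, 28), (36, 7, 33, 22, 15, 24, 16), (36, 7, 33, 37, 25, 24, 16), (36, 7, 33, 37, 28, 24, 16), (36, 7, 33, 8, 24, 24, 16)}
π_{A, D} gives {(18, 20), (30, 35), (7, 24), (9, 22)} (6 duplicate(s) eliminated).
Apply σ_{A != 7}; surviving tuples: {(18, 20), (30, 35), (9, 22)}

{(18, 20), (30, 35), (9, 22)}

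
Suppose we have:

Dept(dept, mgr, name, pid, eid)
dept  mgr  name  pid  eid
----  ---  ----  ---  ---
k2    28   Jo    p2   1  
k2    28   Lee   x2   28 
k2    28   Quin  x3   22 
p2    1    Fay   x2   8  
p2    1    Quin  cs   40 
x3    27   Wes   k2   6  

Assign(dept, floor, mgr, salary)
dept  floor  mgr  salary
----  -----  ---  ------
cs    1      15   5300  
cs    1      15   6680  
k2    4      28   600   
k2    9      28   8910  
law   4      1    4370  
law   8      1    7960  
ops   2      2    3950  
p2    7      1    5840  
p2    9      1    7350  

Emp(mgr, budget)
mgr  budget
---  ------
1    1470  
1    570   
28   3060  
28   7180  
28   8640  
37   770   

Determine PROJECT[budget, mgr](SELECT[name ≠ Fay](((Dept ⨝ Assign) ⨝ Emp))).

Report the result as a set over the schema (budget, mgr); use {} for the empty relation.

{(1470, 1), (3060, 28), (570, 1), (7180, 28), (8640, 28)}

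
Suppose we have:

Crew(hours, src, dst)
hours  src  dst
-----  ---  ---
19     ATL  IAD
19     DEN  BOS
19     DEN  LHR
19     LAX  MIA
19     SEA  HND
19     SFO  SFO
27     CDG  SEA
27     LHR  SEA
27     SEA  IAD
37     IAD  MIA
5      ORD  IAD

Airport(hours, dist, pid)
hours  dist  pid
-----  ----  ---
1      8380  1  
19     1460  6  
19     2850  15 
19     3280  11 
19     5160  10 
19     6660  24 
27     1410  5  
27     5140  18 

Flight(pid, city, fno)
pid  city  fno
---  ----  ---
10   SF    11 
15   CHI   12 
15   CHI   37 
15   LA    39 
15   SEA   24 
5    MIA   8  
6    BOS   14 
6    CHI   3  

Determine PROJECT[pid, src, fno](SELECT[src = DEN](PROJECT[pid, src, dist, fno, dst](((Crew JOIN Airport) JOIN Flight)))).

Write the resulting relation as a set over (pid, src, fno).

Joining Crew and Airport on hours yields {(19, ATL, IAD, 1460, 6), (19, ATL, IAD, 2850, 15), (19, ATL, IAD, 3280, 11), (19, ATL, IAD, 5160, 10), (19, ATL, IAD, 6660, 24), (19, DEN, BOS, 1460, 6), (19, DEN, BOS, 2850, 15), (19, DEN, BOS, 3280, 11), (19, DEN, BOS, 5160, 10), (19, DEN, BOS, 6660, 24), (19, DEN, LHR, 1460, 6), (19, DEN, LHR, 2850, 15), (19, DEN, LHR, 3280, 11), (19, DEN, LHR, 5160, 10), (19, DEN, LHR, 6660, 24), (19, LAX, MIA, 1460, 6), (19, LAX, MIA, 2850, 15), (19, LAX, MIA, 3280, 11), (19, LAX, MIA, 5160, 10), (19, LAX, MIA, 6660, 24), (19, SEA, HND, 1460, 6), (19, SEA, HND, 2850, 15), (19, SEA, HND, 3280, 11), (19, SEA, HND, 5160, 10), (19, SEA, HND, 6660, 24), (19, SFO, SFO, 1460, 6), (19, SFO, SFO, 2850, 15), (19, SFO, SFO, 3280, 11), (19, SFO, SFO, 5160, 10), (19, SFO, SFO, 6660, 24), (27, CDG, SEA, 1410, 5), (27, CDG, SEA, 5140, 18), (27, LHR, SEA, 1410, 5), (27, LHR, SEA, 5140, 18), (27, SEA, IAD, 1410, 5), (27, SEA, IAD, 5140, 18)}.
Joining (Crew JOIN Airport) and Flight on pid yields {(19, ATL, IAD, 1460, 6, BOS, 14), (19, ATL, IAD, 1460, 6, CHI, 3), (19, ATL, IAD, 2850, 15, CHI, 12), (19, ATL, IAD, 2850, 15, CHI, 37), (19, ATL, IAD, 2850, 15, LA, 39), (19, ATL, IAD, 2850, 15, SEA, 24), (19, ATL, IAD, 5160, 10, SF, 11), (19, DEN, BOS, 1460, 6, BOS, 14), (19, DEN, BOS, 1460, 6, CHI, 3), (19, DEN, BOS, 2850, 15, CHI, 12), (19, DEN, BOS, 2850, 15, CHI, 37), (19, DEN, BOS, 2850, 15, LA, 39), (19, DEN, BOS, 2850, 15, SEA, 24), (19, DEN, BOS, 5160, 10, SF, 11), (19, DEN, LHR, 1460, 6, BOS, 14), (19, DEN, LHR, 1460, 6, CHI, 3), (19, DEN, LHR, 2850, 15, CHI, 12), (19, DEN, LHR, 2850, 15, CHI, 37), (19, DEN, LHR, 2850, 15, LA, 39), (19, DEN, LHR, 2850, 15, SEA, 24), (19, DEN, LHR, 5160, 10, SF, 11), (19, LAX, MIA, 1460, 6, BOS, 14), (19, LAX, MIA, 1460, 6, CHI, 3), (19, LAX, MIA, 2850, 15, CHI, 12), (19, LAX, MIA, 2850, 15, CHI, 37), (19, LAX, MIA, 2850, 15, LA, 39), (19, LAX, MIA, 2850, 15, SEA, 24), (19, LAX, MIA, 5160, 10, SF, 11), (19, SEA, HND, 1460, 6, BOS, 14), (19, SEA, HND, 1460, 6, CHI, 3), (19, SEA, HND, 2850, 15, CHI, 12), (19, SEA, HND, 2850, 15, CHI, 37), (19, SEA, HND, 2850, 15, LA, 39), (19, SEA, HND, 2850, 15, SEA, 24), (19, SEA, HND, 5160, 10, SF, 11), (19, SFO, SFO, 1460, 6, BOS, 14), (19, SFO, SFO, 1460, 6, CHI, 3), (19, SFO, SFO, 2850, 15, CHI, 12), (19, SFO, SFO, 2850, 15, CHI, 37), (19, SFO, SFO, 2850, 15, LA, 39), (19, SFO, SFO, 2850, 15, SEA, 24), (19, SFO, SFO, 5160, 10, SF, 11), (27, CDG, SEA, 1410, 5, MIA, 8), (27, LHR, SEA, 1410, 5, MIA, 8), (27, SEA, IAD, 1410, 5, MIA, 8)}.
Projecting to pid, src, dist, fno, dst: {(10, ATL, 5160, 11, IAD), (10, DEN, 5160, 11, BOS), (10, DEN, 5160, 11, LHR), (10, LAX, 5160, 11, MIA), (10, SEA, 5160, 11, HND), (10, SFO, 5160, 11, SFO), (15, ATL, 2850, 12, IAD), (15, ATL, 2850, 24, IAD), (15, ATL, 2850, 37, IAD), (15, ATL, 2850, 39, IAD), (15, DEN, 2850, 12, BOS), (15, DEN, 2850, 12, LHR), (15, DEN, 2850, 24, BOS), (15, DEN, 2850, 24, LHR), (15, DEN, 2850, 37, BOS), (15, DEN, 2850, 37, LHR), (15, DEN, 2850, 39, BOS), (15, DEN, 2850, 39, LHR), (15, LAX, 2850, 12, MIA), (15, LAX, 2850, 24, MIA), (15, LAX, 2850, 37, MIA), (15, LAX, 2850, 39, MIA), (15, SEA, 2850, 12, HND), (15, SEA, 2850, 24, HND), (15, SEA, 2850, 37, HND), (15, SEA, 2850, 39, HND), (15, SFO, 2850, 12, SFO), (15, SFO, 2850, 24, SFO), (15, SFO, 2850, 37, SFO), (15, SFO, 2850, 39, SFO), (5, CDG, 1410, 8, SEA), (5, LHR, 1410, 8, SEA), (5, SEA, 1410, 8, IAD), (6, ATL, 1460, 14, IAD), (6, ATL, 1460, 3, IAD), (6, DEN, 1460, 14, BOS), (6, DEN, 1460, 14, LHR), (6, DEN, 1460, 3, BOS), (6, DEN, 1460, 3, LHR), (6, LAX, 1460, 14, MIA), (6, LAX, 1460, 3, MIA), (6, SEA, 1460, 14, HND), (6, SEA, 1460, 3, HND), (6, SFO, 1460, 14, SFO), (6, SFO, 1460, 3, SFO)}
Selection src = DEN: {(10, DEN, 5160, 11, BOS), (10, DEN, 5160, 11, LHR), (15, DEN, 2850, 12, BOS), (15, DEN, 2850, 12, LHR), (15, DEN, 2850, 24, BOS), (15, DEN, 2850, 24, LHR), (15, DEN, 2850, 37, BOS), (15, DEN, 2850, 37, LHR), (15, DEN, 2850, 39, BOS), (15, DEN, 2850, 39, LHR), (6, DEN, 1460, 14, BOS), (6, DEN, 1460, 14, LHR), (6, DEN, 1460, 3, BOS), (6, DEN, 1460, 3, LHR)}
Projecting to pid, src, fno (7 duplicate(s) eliminated): {(10, DEN, 11), (15, DEN, 12), (15, DEN, 24), (15, DEN, 37), (15, DEN, 39), (6, DEN, 14), (6, DEN, 3)}

{(10, DEN, 11), (15, DEN, 12), (15, DEN, 24), (15, DEN, 37), (15, DEN, 39), (6, DEN, 14), (6, DEN, 3)}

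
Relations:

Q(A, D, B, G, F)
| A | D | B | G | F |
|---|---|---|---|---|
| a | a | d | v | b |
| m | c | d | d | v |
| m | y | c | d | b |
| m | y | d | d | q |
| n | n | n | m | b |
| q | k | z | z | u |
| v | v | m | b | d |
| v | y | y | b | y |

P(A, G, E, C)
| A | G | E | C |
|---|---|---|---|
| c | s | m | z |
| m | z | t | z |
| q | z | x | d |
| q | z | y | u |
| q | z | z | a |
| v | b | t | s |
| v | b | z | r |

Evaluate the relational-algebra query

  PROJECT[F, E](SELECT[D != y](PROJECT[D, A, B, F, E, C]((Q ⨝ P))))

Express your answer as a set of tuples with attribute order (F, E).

Q ⋈ P (natural join on A, G): {(q, k, z, z, u, x, d), (q, k, z, z, u, y, u), (q, k, z, z, u, z, a), (v, v, m, b, d, t, s), (v, v, m, b, d, z, r), (v, y, y, b, y, t, s), (v, y, y, b, y, z, r)}
Projecting to D, A, B, F, E, C: {(k, q, z, u, x, d), (k, q, z, u, y, u), (k, q, z, u, z, a), (v, v, m, d, t, s), (v, v, m, d, z, r), (y, v, y, y, t, s), (y, v, y, y, z, r)}
Selection D != y: {(k, q, z, u, x, d), (k, q, z, u, y, u), (k, q, z, u, z, a), (v, v, m, d, t, s), (v, v, m, d, z, r)}
Projecting to F, E: {(d, t), (d, z), (u, x), (u, y), (u, z)}

{(d, t), (d, z), (u, x), (u, y), (u, z)}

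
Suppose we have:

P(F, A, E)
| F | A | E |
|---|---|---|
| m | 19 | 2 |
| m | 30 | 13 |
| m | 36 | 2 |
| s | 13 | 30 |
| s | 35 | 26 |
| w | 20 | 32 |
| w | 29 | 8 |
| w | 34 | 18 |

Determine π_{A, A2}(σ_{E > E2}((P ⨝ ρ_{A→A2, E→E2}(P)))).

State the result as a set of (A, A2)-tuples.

{(13, 35), (20, 29), (20, 34), (30, 19), (30, 36), (34, 29)}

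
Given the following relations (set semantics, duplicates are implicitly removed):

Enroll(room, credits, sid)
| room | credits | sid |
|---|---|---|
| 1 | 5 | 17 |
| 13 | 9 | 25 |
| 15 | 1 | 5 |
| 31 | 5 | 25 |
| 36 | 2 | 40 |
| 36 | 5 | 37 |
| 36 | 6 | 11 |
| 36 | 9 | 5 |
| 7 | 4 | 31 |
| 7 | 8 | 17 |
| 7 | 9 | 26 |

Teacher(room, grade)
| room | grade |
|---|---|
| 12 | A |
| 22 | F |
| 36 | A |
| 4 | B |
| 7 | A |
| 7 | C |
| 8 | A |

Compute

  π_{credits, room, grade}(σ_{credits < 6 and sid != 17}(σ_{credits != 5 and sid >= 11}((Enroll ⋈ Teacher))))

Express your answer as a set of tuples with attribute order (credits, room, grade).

Natural join on room: {(36, 2, 40, A), (36, 5, 37, A), (36, 6, 11, A), (36, 9, 5, A), (7, 4, 31, A), (7, 4, 31, C), (7, 8, 17, A), (7, 8, 17, C), (7, 9, 26, A), (7, 9, 26, C)}
σ[credits != 5 and sid >= 11]: keep tuples satisfying credits != 5 and sid >= 11 → {(36, 2, 40, A), (36, 6, 11, A), (7, 4, 31, A), (7, 4, 31, C), (7, 8, 17, A), (7, 8, 17, C), (7, 9, 26, A), (7, 9, 26, C)}
σ[credits < 6 and sid != 17]: keep tuples satisfying credits < 6 and sid != 17 → {(36, 2, 40, A), (7, 4, 31, A), (7, 4, 31, C)}
π[credits, room, grade]: project onto (credits, room, grade) → {(2, 36, A), (4, 7, A), (4, 7, C)}

{(2, 36, A), (4, 7, A), (4, 7, C)}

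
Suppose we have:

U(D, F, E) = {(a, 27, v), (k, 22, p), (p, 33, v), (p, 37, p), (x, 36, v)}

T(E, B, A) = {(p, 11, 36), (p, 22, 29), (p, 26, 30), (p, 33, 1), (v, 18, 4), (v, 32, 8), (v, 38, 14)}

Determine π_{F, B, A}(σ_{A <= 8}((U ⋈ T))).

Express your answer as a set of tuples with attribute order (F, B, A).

Joining U and T on E yields {(a, 27, v, 18, 4), (a, 27, v, 32, 8), (a, 27, v, 38, 14), (k, 22, p, 11, 36), (k, 22, p, 22, 29), (k, 22, p, 26, 30), (k, 22, p, 33, 1), (p, 33, v, 18, 4), (p, 33, v, 32, 8), (p, 33, v, 38, 14), (p, 37, p, 11, 36), (p, 37, p, 22, 29), (p, 37, p, 26, 30), (p, 37, p, 33, 1), (x, 36, v, 18, 4), (x, 36, v, 32, 8), (x, 36, v, 38, 14)}.
Filtering on A <= 8 leaves {(a, 27, v, 18, 4), (a, 27, v, 32, 8), (k, 22, p, 33, 1), (p, 33, v, 18, 4), (p, 33, v, 32, 8), (p, 37, p, 33, 1), (x, 36, v, 18, 4), (x, 36, v, 32, 8)}.
π[F, B, A]: project onto (F, B, A) → {(22, 33, 1), (27, 18, 4), (27, 32, 8), (33, 18, 4), (33, 32, 8), (36, 18, 4), (36, 32, 8), (37, 33, 1)}

{(22, 33, 1), (27, 18, 4), (27, 32, 8), (33, 18, 4), (33, 32, 8), (36, 18, 4), (36, 32, 8), (37, 33, 1)}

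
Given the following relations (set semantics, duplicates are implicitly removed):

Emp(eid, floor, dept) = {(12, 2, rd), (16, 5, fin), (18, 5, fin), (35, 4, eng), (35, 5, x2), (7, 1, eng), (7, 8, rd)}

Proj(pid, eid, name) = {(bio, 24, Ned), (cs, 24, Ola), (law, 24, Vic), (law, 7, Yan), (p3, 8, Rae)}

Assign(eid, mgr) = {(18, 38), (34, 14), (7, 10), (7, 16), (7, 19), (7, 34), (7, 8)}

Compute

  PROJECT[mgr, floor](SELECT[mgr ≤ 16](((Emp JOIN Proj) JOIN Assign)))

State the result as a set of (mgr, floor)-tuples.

{(10, 1), (10, 8), (16, 1), (16, 8), (8, 1), (8, 8)}

Emp ⋈ Proj (natural join on eid): {(7, 1, eng, law, Yan), (7, 8, rd, law, Yan)}
(Emp JOIN Proj) ⋈ Assign (natural join on eid): {(7, 1, eng, law, Yan, 10), (7, 1, eng, law, Yan, 16), (7, 1, eng, law, Yan, 19), (7, 1, eng, law, Yan, 34), (7, 1, eng, law, Yan, 8), (7, 8, rd, law, Yan, 10), (7, 8, rd, law, Yan, 16), (7, 8, rd, law, Yan, 19), (7, 8, rd, law, Yan, 34), (7, 8, rd, law, Yan, 8)}
Selection mgr ≤ 16: {(7, 1, eng, law, Yan, 10), (7, 1, eng, law, Yan, 16), (7, 1, eng, law, Yan, 8), (7, 8, rd, law, Yan, 10), (7, 8, rd, law, Yan, 16), (7, 8, rd, law, Yan, 8)}
Keep only column(s) mgr, floor: {(10, 1), (10, 8), (16, 1), (16, 8), (8, 1), (8, 8)}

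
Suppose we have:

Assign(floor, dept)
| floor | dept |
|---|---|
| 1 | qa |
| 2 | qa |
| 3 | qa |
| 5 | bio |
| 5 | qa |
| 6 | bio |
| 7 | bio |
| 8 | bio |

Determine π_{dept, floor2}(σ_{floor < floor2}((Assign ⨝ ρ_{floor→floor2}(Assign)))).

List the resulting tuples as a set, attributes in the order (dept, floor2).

{(bio, 6), (bio, 7), (bio, 8), (qa, 2), (qa, 3), (qa, 5)}

ρ[floor→floor2]: schema becomes (floor2, dept); tuples unchanged.
Assign ⋈ ρ_{floor→floor2}(Assign) (natural join on dept): {(1, qa, 1), (1, qa, 2), (1, qa, 3), (1, qa, 5), (2, qa, 1), (2, qa, 2), (2, qa, 3), (2, qa, 5), (3, qa, 1), (3, qa, 2), (3, qa, 3), (3, qa, 5), (5, bio, 5), (5, bio, 6), (5, bio, 7), (5, bio, 8), (5, qa, 1), (5, qa, 2), (5, qa, 3), (5, qa, 5), (6, bio, 5), (6, bio, 6), (6, bio, 7), (6, bio, 8), (7, bio, 5), (7, bio, 6), (7, bio, 7), (7, bio, 8), (8, bio, 5), (8, bio, 6), (8, bio, 7), (8, bio, 8)}
Apply σ_{floor < floor2}; surviving tuples: {(1, qa, 2), (1, qa, 3), (1, qa, 5), (2, qa, 3), (2, qa, 5), (3, qa, 5), (5, bio, 6), (5, bio, 7), (5, bio, 8), (6, bio, 7), (6, bio, 8), (7, bio, 8)}
π[dept, floor2]: project onto (dept, floor2) (6 duplicate(s) eliminated) → {(bio, 6), (bio, 7), (bio, 8), (qa, 2), (qa, 3), (qa, 5)}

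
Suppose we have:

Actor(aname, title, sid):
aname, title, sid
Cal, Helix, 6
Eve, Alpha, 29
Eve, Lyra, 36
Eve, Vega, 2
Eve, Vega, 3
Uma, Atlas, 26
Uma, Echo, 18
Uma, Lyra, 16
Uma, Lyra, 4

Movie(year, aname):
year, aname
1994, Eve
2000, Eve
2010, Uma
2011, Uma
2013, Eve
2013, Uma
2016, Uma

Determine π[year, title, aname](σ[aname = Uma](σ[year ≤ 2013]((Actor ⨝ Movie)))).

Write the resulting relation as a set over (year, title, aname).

Joining Actor and Movie on aname yields {(Eve, Alpha, 29, 1994), (Eve, Alpha, 29, 2000), (Eve, Alpha, 29, 2013), (Eve, Lyra, 36, 1994), (Eve, Lyra, 36, 2000), (Eve, Lyra, 36, 2013), (Eve, Vega, 2, 1994), (Eve, Vega, 2, 2000), (Eve, Vega, 2, 2013), (Eve, Vega, 3, 1994), (Eve, Vega, 3, 2000), (Eve, Vega, 3, 2013), (Uma, Atlas, 26, 2010), (Uma, Atlas, 26, 2011), (Uma, Atlas, 26, 2013), (Uma, Atlas, 26, 2016), (Uma, Echo, 18, 2010), (Uma, Echo, 18, 2011), (Uma, Echo, 18, 2013), (Uma, Echo, 18, 2016), (Uma, Lyra, 16, 2010), (Uma, Lyra, 16, 2011), (Uma, Lyra, 16, 2013), (Uma, Lyra, 16, 2016), (Uma, Lyra, 4, 2010), (Uma, Lyra, 4, 2011), (Uma, Lyra, 4, 2013), (Uma, Lyra, 4, 2016)}.
σ[year ≤ 2013]: keep tuples satisfying year ≤ 2013 → {(Eve, Alpha, 29, 1994), (Eve, Alpha, 29, 2000), (Eve, Alpha, 29, 2013), (Eve, Lyra, 36, 1994), (Eve, Lyra, 36, 2000), (Eve, Lyra, 36, 2013), (Eve, Vega, 2, 1994), (Eve, Vega, 2, 2000), (Eve, Vega, 2, 2013), (Eve, Vega, 3, 1994), (Eve, Vega, 3, 2000), (Eve, Vega, 3, 2013), (Uma, Atlas, 26, 2010), (Uma, Atlas, 26, 2011), (Uma, Atlas, 26, 2013), (Uma, Echo, 18, 2010), (Uma, Echo, 18, 2011), (Uma, Echo, 18, 2013), (Uma, Lyra, 16, 2010), (Uma, Lyra, 16, 2011), (Uma, Lyra, 16, 2013), (Uma, Lyra, 4, 2010), (Uma, Lyra, 4, 2011), (Uma, Lyra, 4, 2013)}
σ[aname = Uma]: keep tuples satisfying aname = Uma → {(Uma, Atlas, 26, 2010), (Uma, Atlas, 26, 2011), (Uma, Atlas, 26, 2013), (Uma, Echo, 18, 2010), (Uma, Echo, 18, 2011), (Uma, Echo, 18, 2013), (Uma, Lyra, 16, 2010), (Uma, Lyra, 16, 2011), (Uma, Lyra, 16, 2013), (Uma, Lyra, 4, 2010), (Uma, Lyra, 4, 2011), (Uma, Lyra, 4, 2013)}
Keep only column(s) year, title, aname (3 duplicate(s) eliminated): {(2010, Atlas, Uma), (2010, Echo, Uma), (2010, Lyra, Uma), (2011, Atlas, Uma), (2011, Echo, Uma), (2011, Lyra, Uma), (2013, Atlas, Uma), (2013, Echo, Uma), (2013, Lyra, Uma)}

{(2010, Atlas, Uma), (2010, Echo, Uma), (2010, Lyra, Uma), (2011, Atlas, Uma), (2011, Echo, Uma), (2011, Lyra, Uma), (2013, Atlas, Uma), (2013, Echo, Uma), (2013, Lyra, Uma)}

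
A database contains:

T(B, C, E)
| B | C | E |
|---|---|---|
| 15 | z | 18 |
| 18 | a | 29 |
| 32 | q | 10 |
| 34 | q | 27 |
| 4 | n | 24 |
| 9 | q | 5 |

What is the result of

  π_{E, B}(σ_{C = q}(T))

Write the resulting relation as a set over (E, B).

{(10, 32), (27, 34), (5, 9)}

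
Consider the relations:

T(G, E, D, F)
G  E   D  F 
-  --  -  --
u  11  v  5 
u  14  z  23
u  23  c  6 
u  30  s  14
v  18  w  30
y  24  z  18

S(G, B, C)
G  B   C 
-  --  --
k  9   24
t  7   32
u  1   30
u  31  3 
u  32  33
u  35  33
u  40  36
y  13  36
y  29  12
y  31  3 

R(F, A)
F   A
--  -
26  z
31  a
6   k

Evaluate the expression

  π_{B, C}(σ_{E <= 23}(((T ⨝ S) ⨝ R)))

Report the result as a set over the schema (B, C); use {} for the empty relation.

T ⋈ S (natural join on G): {(u, 11, v, 5, 1, 30), (u, 11, v, 5, 31, 3), (u, 11, v, 5, 32, 33), (u, 11, v, 5, 35, 33), (u, 11, v, 5, 40, 36), (u, 14, z, 23, 1, 30), (u, 14, z, 23, 31, 3), (u, 14, z, 23, 32, 33), (u, 14, z, 23, 35, 33), (u, 14, z, 23, 40, 36), (u, 23, c, 6, 1, 30), (u, 23, c, 6, 31, 3), (u, 23, c, 6, 32, 33), (u, 23, c, 6, 35, 33), (u, 23, c, 6, 40, 36), (u, 30, s, 14, 1, 30), (u, 30, s, 14, 31, 3), (u, 30, s, 14, 32, 33), (u, 30, s, 14, 35, 33), (u, 30, s, 14, 40, 36), (y, 24, z, 18, 13, 36), (y, 24, z, 18, 29, 12), (y, 24, z, 18, 31, 3)}
(T ⨝ S) ⋈ R (natural join on F): {(u, 23, c, 6, 1, 30, k), (u, 23, c, 6, 31, 3, k), (u, 23, c, 6, 32, 33, k), (u, 23, c, 6, 35, 33, k), (u, 23, c, 6, 40, 36, k)}
Apply σ_{E <= 23}; surviving tuples: {(u, 23, c, 6, 1, 30, k), (u, 23, c, 6, 31, 3, k), (u, 23, c, 6, 32, 33, k), (u, 23, c, 6, 35, 33, k), (u, 23, c, 6, 40, 36, k)}
Projecting to B, C: {(1, 30), (31, 3), (32, 33), (35, 33), (40, 36)}

{(1, 30), (31, 3), (32, 33), (35, 33), (40, 36)}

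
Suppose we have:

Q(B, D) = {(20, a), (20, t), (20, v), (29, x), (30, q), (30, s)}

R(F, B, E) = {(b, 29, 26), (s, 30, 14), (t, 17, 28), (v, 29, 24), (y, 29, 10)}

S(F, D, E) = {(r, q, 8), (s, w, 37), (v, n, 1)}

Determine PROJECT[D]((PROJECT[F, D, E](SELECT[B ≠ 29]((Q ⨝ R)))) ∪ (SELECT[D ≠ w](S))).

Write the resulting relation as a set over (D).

Q ⋈ R (natural join on B): {(29, x, b, 26), (29, x, v, 24), (29, x, y, 10), (30, q, s, 14), (30, s, s, 14)}
Apply σ_{B ≠ 29}; surviving tuples: {(30, q, s, 14), (30, s, s, 14)}
Keep only column(s) F, D, E: {(s, q, 14), (s, s, 14)}
Apply σ_{D ≠ w}; surviving tuples: {(r, q, 8), (v, n, 1)}
Set union of the two operands is {(r, q, 8), (s, q, 14), (s, s, 14), (v, n, 1)}.
Keep only column(s) D (1 duplicate(s) eliminated): {n, q, s}

{n, q, s}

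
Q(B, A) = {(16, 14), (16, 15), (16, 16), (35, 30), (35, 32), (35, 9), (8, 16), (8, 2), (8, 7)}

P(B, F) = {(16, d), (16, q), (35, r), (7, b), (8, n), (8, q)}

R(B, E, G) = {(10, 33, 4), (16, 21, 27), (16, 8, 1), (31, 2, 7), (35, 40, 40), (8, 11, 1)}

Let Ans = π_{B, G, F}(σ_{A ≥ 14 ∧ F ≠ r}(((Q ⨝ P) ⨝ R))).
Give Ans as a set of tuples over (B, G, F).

{(16, 1, d), (16, 1, q), (16, 27, d), (16, 27, q), (8, 1, n), (8, 1, q)}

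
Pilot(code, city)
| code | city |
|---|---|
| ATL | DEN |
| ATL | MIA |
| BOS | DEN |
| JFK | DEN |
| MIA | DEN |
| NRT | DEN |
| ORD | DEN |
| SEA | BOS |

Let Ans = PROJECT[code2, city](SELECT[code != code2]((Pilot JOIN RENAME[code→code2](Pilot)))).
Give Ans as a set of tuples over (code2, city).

{(ATL, DEN), (BOS, DEN), (JFK, DEN), (MIA, DEN), (NRT, DEN), (ORD, DEN)}

ρ[code→code2]: schema becomes (code2, city); tuples unchanged.
Natural join on city: {(ATL, DEN, ATL), (ATL, DEN, BOS), (ATL, DEN, JFK), (ATL, DEN, MIA), (ATL, DEN, NRT), (ATL, DEN, ORD), (ATL, MIA, ATL), (BOS, DEN, ATL), (BOS, DEN, BOS), (BOS, DEN, JFK), (BOS, DEN, MIA), (BOS, DEN, NRT), (BOS, DEN, ORD), (JFK, DEN, ATL), (JFK, DEN, BOS), (JFK, DEN, JFK), (JFK, DEN, MIA), (JFK, DEN, NRT), (JFK, DEN, ORD), (MIA, DEN, ATL), (MIA, DEN, BOS), (MIA, DEN, JFK), (MIA, DEN, MIA), (MIA, DEN, NRT), (MIA, DEN, ORD), (NRT, DEN, ATL), (NRT, DEN, BOS), (NRT, DEN, JFK), (NRT, DEN, MIA), (NRT, DEN, NRT), (NRT, DEN, ORD), (ORD, DEN, ATL), (ORD, DEN, BOS), (ORD, DEN, JFK), (ORD, DEN, MIA), (ORD, DEN, NRT), (ORD, DEN, ORD), (SEA, BOS, SEA)}
Selection code != code2: {(ATL, DEN, BOS), (ATL, DEN, JFK), (ATL, DEN, MIA), (ATL, DEN, NRT), (ATL, DEN, ORD), (BOS, DEN, ATL), (BOS, DEN, JFK), (BOS, DEN, MIA), (BOS, DEN, NRT), (BOS, DEN, ORD), (JFK, DEN, ATL), (JFK, DEN, BOS), (JFK, DEN, MIA), (JFK, DEN, NRT), (JFK, DEN, ORD), (MIA, DEN, ATL), (MIA, DEN, BOS), (MIA, DEN, JFK), (MIA, DEN, NRT), (MIA, DEN, ORD), (NRT, DEN, ATL), (NRT, DEN, BOS), (NRT, DEN, JFK), (NRT, DEN, MIA), (NRT, DEN, ORD), (ORD, DEN, ATL), (ORD, DEN, BOS), (ORD, DEN, JFK), (ORD, DEN, MIA), (ORD, DEN, NRT)}
π_{code2, city} gives {(ATL, DEN), (BOS, DEN), (JFK, DEN), (MIA, DEN), (NRT, DEN), (ORD, DEN)} (24 duplicate(s) eliminated).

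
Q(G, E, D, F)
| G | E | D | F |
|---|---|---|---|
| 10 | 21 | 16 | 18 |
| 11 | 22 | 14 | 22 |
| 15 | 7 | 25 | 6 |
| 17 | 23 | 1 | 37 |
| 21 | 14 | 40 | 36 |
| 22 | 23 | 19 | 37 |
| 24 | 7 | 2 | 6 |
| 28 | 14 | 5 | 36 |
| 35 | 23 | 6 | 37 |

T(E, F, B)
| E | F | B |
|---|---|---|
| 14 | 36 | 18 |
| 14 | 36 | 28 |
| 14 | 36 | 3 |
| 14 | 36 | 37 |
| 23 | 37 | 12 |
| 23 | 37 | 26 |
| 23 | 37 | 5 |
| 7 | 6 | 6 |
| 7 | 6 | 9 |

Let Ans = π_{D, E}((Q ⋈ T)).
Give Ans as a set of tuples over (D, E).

Joining Q and T on E, F yields {(15, 7, 25, 6, 6), (15, 7, 25, 6, 9), (17, 23, 1, 37, 12), (17, 23, 1, 37, 26), (17, 23, 1, 37, 5), (21, 14, 40, 36, 18), (21, 14, 40, 36, 28), (21, 14, 40, 36, 3), (21, 14, 40, 36, 37), (22, 23, 19, 37, 12), (22, 23, 19, 37, 26), (22, 23, 19, 37, 5), (24, 7, 2, 6, 6), (24, 7, 2, 6, 9), (28, 14, 5, 36, 18), (28, 14, 5, 36, 28), (28, 14, 5, 36, 3), (28, 14, 5, 36, 37), (35, 23, 6, 37, 12), (35, 23, 6, 37, 26), (35, 23, 6, 37, 5)}.
Keep only column(s) D, E (14 duplicate(s) eliminated): {(1, 23), (19, 23), (2, 7), (25, 7), (40, 14), (5, 14), (6, 23)}

{(1, 23), (19, 23), (2, 7), (25, 7), (40, 14), (5, 14), (6, 23)}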